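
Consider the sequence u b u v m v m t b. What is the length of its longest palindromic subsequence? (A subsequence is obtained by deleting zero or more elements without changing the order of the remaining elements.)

5

Using dp[i][j] = 2 + dp[i+1][j−1] if the ends match, else max(dp[i+1][j], dp[i][j−1]):
dp[1][9] = 5. A witness is bmvmb at positions 2,5,6,7,9.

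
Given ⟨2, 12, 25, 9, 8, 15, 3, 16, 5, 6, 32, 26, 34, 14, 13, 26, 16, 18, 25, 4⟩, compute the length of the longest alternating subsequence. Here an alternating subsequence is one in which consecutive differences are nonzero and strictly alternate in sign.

A longest alternating subsequence is 2, 12, 9, 15, 3, 16, 5, 32, 26, 34, 14, 26, 16, 18, 4 (positions 1,2,4,6,7,8,9,11,12,13,14,16,17,18,20); its 14 consecutive differences strictly alternate in sign, and length 15 is optimal.

15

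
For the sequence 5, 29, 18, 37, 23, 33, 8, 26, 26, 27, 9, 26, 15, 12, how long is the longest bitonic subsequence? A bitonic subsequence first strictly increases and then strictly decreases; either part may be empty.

One longest bitonic subsequence is 5, 29, 37, 33, 27, 26, 15, 12 (positions 1,2,4,6,10,12,13,14): it rises to 37 then falls. Length 8 is optimal.

8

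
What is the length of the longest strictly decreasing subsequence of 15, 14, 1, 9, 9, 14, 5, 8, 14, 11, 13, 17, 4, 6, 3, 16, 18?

6

One longest decreasing subsequence is 15, 14, 9, 5, 4, 3 (positions 1,2,4,7,13,15), of length 6; no longer one exists.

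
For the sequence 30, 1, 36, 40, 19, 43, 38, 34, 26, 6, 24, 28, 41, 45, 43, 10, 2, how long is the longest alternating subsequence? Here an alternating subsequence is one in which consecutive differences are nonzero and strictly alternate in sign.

Track the best alternating length ending on an up-step vs a down-step at each position: up/down = 1/1, 1/2, 3/1, 3/1, 3/4, 5/1, 5/6, 5/6, 5/6, 3/6, 7/6, 7/6, 7/6, 7/1, 7/8, 7/8, 3/8.
The maximum over both is 8; one such subsequence is 30, 1, 36, 19, 43, 38, 45, 43.

8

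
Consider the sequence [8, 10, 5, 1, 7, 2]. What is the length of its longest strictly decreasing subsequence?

3

Scanning left to right, the best length ending at each element is: 8→1, 10→1, 5→2, 1→3, 7→2, 2→3.
So the longest decreasing subsequence has length 3, e.g. 8, 5, 1.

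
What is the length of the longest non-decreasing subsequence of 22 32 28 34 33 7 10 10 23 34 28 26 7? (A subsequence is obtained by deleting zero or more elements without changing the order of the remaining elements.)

5

One longest non-decreasing subsequence is 7, 10, 10, 23, 34 (positions 6,7,8,9,10), of length 5; no longer one exists.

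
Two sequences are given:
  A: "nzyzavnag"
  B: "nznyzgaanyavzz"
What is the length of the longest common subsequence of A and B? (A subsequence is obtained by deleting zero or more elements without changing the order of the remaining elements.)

A longest common subsequence is nzyzana (length 7); the LCS DP confirms no longer common subsequence exists.

7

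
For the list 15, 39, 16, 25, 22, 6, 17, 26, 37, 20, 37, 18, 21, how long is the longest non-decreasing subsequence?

6

Scanning left to right, the best length ending at each element is: 15→1, 39→2, 16→2, 25→3, 22→3, 6→1, 17→3, 26→4, 37→5, 20→4, 37→6, 18→4, 21→5.
So the longest non-decreasing subsequence has length 6, e.g. 15, 16, 25, 26, 37, 37.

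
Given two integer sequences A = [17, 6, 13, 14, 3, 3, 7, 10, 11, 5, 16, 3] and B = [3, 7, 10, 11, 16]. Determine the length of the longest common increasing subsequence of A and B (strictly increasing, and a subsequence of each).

A longest common strictly increasing subsequence is 3, 7, 10, 11, 16 (length 5); it appears in order in both A and B, and no longer such subsequence exists.

5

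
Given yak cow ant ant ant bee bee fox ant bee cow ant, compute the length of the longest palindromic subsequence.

6

One longest palindromic subsequence is ant ant bee bee ant ant (positions 3,5,6,7,9,12); it reads the same forward and backward, and the interval DP gives dp[1][12] = 6.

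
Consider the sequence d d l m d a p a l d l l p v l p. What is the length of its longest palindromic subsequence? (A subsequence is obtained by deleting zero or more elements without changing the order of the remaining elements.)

7

One longest palindromic subsequence is lplllpl (positions 3,7,9,11,12,13,15); it reads the same forward and backward, and the interval DP gives dp[1][16] = 7.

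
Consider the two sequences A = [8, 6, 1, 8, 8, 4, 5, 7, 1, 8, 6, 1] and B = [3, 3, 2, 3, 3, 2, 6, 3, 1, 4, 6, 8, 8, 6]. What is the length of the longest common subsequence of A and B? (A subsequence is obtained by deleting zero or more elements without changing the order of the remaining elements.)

5

A longest common subsequence is 6, 1, 8, 8, 6 (length 5); the LCS DP confirms no longer common subsequence exists.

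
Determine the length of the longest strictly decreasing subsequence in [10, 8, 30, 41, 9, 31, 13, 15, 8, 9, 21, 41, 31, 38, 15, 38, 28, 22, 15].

Let dp[i] be the longest decreasing subsequence ending at position i. Then dp = [1, 2, 1, 1, 2, 2, 3, 3, 4, 4, 3, 1, 2, 2, 4, 2, 3, 4, 5].
The maximum is 5; one witness is 41, 31, 28, 22, 15 at positions 4,6,17,18,19.

5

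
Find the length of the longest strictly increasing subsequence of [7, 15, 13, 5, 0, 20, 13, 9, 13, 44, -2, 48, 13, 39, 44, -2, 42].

5

One longest increasing subsequence is 7, 15, 20, 44, 48 (positions 1,2,6,10,12), of length 5; no longer one exists.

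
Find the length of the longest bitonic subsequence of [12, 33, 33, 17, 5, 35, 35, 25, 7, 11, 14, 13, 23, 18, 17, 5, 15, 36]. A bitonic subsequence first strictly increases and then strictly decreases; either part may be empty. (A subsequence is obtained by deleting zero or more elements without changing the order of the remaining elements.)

Let inc[i] be the LIS ending at i and dec[i] the longest strictly decreasing subsequence starting at i. inc = [1, 2, 2, 2, 1, 3, 3, 3, 2, 3, 4, 4, 5, 5, 5, 1, 5, 6], dec = [3, 6, 6, 4, 1, 6, 6, 5, 2, 2, 3, 2, 4, 3, 2, 1, 1, 1].
max_i inc[i]+dec[i]−1 = 8, with one witness 12, 33, 35, 25, 23, 18, 17, 15.

8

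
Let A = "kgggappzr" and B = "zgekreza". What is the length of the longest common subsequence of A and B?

Backtracking the LCS table gives one alignment: k (A1,B4) → a (A5,B8).
So the longest common subsequence has length 2.

2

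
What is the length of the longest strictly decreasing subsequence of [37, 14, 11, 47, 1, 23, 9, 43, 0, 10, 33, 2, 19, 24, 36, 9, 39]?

5

One longest decreasing subsequence is 37, 14, 11, 1, 0 (positions 1,2,3,5,9), of length 5; no longer one exists.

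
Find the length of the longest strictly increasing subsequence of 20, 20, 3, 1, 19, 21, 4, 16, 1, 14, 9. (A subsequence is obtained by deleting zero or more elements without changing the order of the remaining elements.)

One longest increasing subsequence is 3, 19, 21 (positions 3,5,6), of length 3; no longer one exists.

3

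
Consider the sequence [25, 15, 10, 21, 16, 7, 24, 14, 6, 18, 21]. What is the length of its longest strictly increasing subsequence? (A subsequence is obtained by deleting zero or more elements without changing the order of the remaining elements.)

Let dp[i] be the longest increasing subsequence ending at position i. Then dp = [1, 1, 1, 2, 2, 1, 3, 2, 1, 3, 4].
The maximum is 4; one witness is 15, 16, 18, 21 at positions 2,5,10,11.

4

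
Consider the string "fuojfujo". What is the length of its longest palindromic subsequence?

5

Using dp[i][j] = 2 + dp[i+1][j−1] if the ends match, else max(dp[i+1][j], dp[i][j−1]):
dp[1][8] = 5. A witness is ojujo at positions 3,4,6,7,8.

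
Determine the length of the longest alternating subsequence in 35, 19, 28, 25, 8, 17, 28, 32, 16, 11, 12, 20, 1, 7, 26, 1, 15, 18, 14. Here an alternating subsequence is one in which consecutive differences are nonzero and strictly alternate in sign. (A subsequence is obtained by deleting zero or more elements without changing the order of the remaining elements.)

12

Track the best alternating length ending on an up-step vs a down-step at each position: up/down = 1/1, 1/2, 3/2, 3/4, 1/4, 5/4, 5/2, 5/2, 5/6, 5/6, 7/6, 7/6, 1/8, 9/8, 9/6, 1/10, 11/10, 11/10, 11/12.
The maximum over both is 12; one such subsequence is 35, 19, 28, 8, 17, 11, 12, 1, 7, 1, 15, 14.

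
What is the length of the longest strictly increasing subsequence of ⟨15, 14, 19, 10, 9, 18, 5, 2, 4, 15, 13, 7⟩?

Scanning left to right, the best length ending at each element is: 15→1, 14→1, 19→2, 10→1, 9→1, 18→2, 5→1, 2→1, 4→2, 15→3, 13→3, 7→3.
So the longest increasing subsequence has length 3, e.g. 2, 4, 15.

3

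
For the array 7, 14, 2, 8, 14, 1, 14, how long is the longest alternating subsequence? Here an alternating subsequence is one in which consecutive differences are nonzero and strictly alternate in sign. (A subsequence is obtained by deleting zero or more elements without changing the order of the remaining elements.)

Track the best alternating length ending on an up-step vs a down-step at each position: up/down = 1/1, 2/1, 1/3, 4/3, 4/1, 1/5, 6/1.
The maximum over both is 6; one such subsequence is 7, 14, 2, 8, 1, 14.

6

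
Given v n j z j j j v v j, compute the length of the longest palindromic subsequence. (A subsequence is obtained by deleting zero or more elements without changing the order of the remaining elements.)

Using dp[i][j] = 2 + dp[i+1][j−1] if the ends match, else max(dp[i+1][j], dp[i][j−1]):
dp[1][10] = 6. A witness is vjjjjv at positions 1,3,5,6,7,9.

6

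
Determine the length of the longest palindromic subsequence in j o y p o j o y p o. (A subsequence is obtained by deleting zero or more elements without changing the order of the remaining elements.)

One longest palindromic subsequence is opojopo (positions 2,4,5,6,7,9,10); it reads the same forward and backward, and the interval DP gives dp[1][10] = 7.

7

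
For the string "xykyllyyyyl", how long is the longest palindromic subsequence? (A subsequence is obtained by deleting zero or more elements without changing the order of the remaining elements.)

6

Using dp[i][j] = 2 + dp[i+1][j−1] if the ends match, else max(dp[i+1][j], dp[i][j−1]):
dp[1][11] = 6. A witness is lyyyyl at positions 5,7,8,9,10,11.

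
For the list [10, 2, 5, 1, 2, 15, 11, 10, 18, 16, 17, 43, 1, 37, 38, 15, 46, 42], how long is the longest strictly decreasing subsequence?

One longest decreasing subsequence is 10, 5, 2, 1 (positions 1,3,5,13), of length 4; no longer one exists.

4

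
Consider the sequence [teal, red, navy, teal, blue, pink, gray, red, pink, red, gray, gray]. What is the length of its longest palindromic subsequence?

One longest palindromic subsequence is gray red pink red gray (positions 7,8,9,10,12); it reads the same forward and backward, and the interval DP gives dp[1][12] = 5.

5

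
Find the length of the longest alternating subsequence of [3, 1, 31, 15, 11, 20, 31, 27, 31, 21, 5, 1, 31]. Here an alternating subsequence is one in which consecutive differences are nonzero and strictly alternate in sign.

9

A longest alternating subsequence is 3, 1, 31, 15, 31, 27, 31, 21, 31 (positions 1,2,3,4,7,8,9,10,13); its 8 consecutive differences strictly alternate in sign, and length 9 is optimal.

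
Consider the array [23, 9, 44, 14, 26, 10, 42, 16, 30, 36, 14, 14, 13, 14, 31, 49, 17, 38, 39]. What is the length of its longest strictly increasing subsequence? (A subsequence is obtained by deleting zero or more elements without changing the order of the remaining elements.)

Let dp[i] be the longest increasing subsequence ending at position i. Then dp = [1, 1, 2, 2, 3, 2, 4, 3, 4, 5, 3, 3, 3, 4, 5, 6, 5, 6, 7].
The maximum is 7; one witness is 9, 14, 26, 30, 36, 38, 39 at positions 2,4,5,9,10,18,19.

7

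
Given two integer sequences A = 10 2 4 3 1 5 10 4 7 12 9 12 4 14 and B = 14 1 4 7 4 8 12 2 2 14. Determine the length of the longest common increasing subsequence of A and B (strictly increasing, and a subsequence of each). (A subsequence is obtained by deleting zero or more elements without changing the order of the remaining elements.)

5

For each value that appears in both, track the longest common increasing run ending there.
The best achievable length is 5; one witness is 1, 4, 7, 12, 14 (A-positions 5,8,9,10,14, B-positions 2,3,4,7,10).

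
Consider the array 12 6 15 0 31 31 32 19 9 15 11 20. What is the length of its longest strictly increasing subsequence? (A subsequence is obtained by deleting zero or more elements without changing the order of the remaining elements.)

Scanning left to right, the best length ending at each element is: 12→1, 6→1, 15→2, 0→1, 31→3, 31→3, 32→4, 19→3, 9→2, 15→3, 11→3, 20→4.
So the longest increasing subsequence has length 4, e.g. 12, 15, 31, 32.

4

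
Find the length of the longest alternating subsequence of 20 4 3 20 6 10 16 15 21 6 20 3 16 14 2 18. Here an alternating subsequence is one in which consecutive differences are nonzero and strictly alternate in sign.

13

A longest alternating subsequence is 20, 4, 20, 6, 16, 15, 21, 6, 20, 3, 16, 14, 18 (positions 1,2,4,5,7,8,9,10,11,12,13,14,16); its 12 consecutive differences strictly alternate in sign, and length 13 is optimal.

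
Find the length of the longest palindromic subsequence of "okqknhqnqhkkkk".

One longest palindromic subsequence is kkhqnqhkk (positions 2,4,6,7,8,9,10,13,14); it reads the same forward and backward, and the interval DP gives dp[1][14] = 9.

9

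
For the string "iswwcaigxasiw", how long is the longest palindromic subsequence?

7

One longest palindromic subsequence is isaxasi (positions 1,2,6,9,10,11,12); it reads the same forward and backward, and the interval DP gives dp[1][13] = 7.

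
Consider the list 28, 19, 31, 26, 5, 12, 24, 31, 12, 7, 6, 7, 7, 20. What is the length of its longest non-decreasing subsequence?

5

Let dp[i] be the longest non-decreasing subsequence ending at position i. Then dp = [1, 1, 2, 2, 1, 2, 3, 4, 3, 2, 2, 3, 4, 5].
The maximum is 5; one witness is 5, 7, 7, 7, 20 at positions 5,10,12,13,14.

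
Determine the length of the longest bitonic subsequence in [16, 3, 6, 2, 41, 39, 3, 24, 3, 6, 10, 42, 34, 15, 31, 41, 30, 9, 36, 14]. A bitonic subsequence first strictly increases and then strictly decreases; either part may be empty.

9

Let inc[i] be the LIS ending at i and dec[i] the longest strictly decreasing subsequence starting at i. inc = [1, 1, 2, 1, 3, 3, 2, 3, 2, 3, 4, 5, 5, 5, 6, 7, 6, 4, 7, 5], dec = [3, 2, 2, 1, 6, 5, 1, 3, 1, 1, 2, 5, 4, 2, 3, 3, 2, 1, 2, 1].
max_i inc[i]+dec[i]−1 = 9, with one witness 2, 3, 6, 10, 42, 34, 31, 30, 14.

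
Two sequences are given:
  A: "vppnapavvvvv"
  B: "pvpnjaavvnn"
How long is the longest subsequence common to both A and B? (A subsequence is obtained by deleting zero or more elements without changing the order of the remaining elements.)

A longest common subsequence is vpnaavv (length 7); the LCS DP confirms no longer common subsequence exists.

7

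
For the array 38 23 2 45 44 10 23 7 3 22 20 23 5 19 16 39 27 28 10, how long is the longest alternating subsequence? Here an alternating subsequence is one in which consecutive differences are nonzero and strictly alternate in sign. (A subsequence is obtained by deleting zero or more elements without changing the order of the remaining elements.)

Track the best alternating length ending on an up-step vs a down-step at each position: up/down = 1/1, 1/2, 1/2, 3/1, 3/4, 3/4, 5/4, 3/6, 3/6, 7/6, 7/8, 9/4, 7/10, 11/10, 11/12, 13/4, 13/14, 15/14, 11/16.
The maximum over both is 16; one such subsequence is 38, 23, 45, 10, 23, 7, 22, 20, 23, 5, 19, 16, 39, 27, 28, 10.

16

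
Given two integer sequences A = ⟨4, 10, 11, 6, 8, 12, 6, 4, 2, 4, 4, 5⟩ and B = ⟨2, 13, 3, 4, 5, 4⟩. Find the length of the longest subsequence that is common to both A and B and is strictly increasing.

3

For each value that appears in both, track the longest common increasing run ending there.
The best achievable length is 3; one witness is 2, 4, 5 (A-positions 9,10,12, B-positions 1,4,5).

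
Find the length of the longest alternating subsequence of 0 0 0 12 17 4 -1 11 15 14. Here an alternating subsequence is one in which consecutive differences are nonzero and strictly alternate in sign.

Track the best alternating length ending on an up-step vs a down-step at each position: up/down = 1/1, 1/1, 1/1, 2/1, 2/1, 2/3, 1/3, 4/3, 4/3, 4/5.
The maximum over both is 5; one such subsequence is 0, 12, 4, 15, 14.

5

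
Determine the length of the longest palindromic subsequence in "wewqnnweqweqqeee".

8

One longest palindromic subsequence is eeeqqeee (positions 2,8,11,12,13,14,15,16); it reads the same forward and backward, and the interval DP gives dp[1][16] = 8.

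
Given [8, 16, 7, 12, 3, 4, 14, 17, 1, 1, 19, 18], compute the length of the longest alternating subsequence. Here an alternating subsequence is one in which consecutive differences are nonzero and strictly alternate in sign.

A longest alternating subsequence is 8, 16, 7, 12, 3, 4, 1, 19, 18 (positions 1,2,3,4,5,6,9,11,12); its 8 consecutive differences strictly alternate in sign, and length 9 is optimal.

9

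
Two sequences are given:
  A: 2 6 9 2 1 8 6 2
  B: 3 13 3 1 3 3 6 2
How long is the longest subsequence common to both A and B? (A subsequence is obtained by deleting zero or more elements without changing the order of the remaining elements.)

3

A longest common subsequence is 1, 6, 2 (length 3); the LCS DP confirms no longer common subsequence exists.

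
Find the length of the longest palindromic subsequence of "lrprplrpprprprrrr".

12

One longest palindromic subsequence is rprprpprprpr (positions 2,3,4,5,7,8,9,10,11,12,13,17); it reads the same forward and backward, and the interval DP gives dp[1][17] = 12.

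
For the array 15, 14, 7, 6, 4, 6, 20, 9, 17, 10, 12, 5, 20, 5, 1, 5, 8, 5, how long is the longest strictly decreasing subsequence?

6

Scanning left to right, the best length ending at each element is: 15→1, 14→2, 7→3, 6→4, 4→5, 6→4, 20→1, 9→3, 17→2, 10→3, 12→3, 5→5, 20→1, 5→5, 1→6, 5→5, 8→4, 5→5.
So the longest decreasing subsequence has length 6, e.g. 15, 14, 7, 6, 4, 1.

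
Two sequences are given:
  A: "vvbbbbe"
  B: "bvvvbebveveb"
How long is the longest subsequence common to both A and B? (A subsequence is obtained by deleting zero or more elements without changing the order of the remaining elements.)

5

A longest common subsequence is vvbbb (length 5); the LCS DP confirms no longer common subsequence exists.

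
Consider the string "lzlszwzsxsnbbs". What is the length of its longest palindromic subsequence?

5

One longest palindromic subsequence is ssxss (positions 4,8,9,10,14); it reads the same forward and backward, and the interval DP gives dp[1][14] = 5.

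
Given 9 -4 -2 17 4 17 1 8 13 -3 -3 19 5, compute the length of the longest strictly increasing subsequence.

6

One longest increasing subsequence is -4, -2, 4, 8, 13, 19 (positions 2,3,5,8,9,12), of length 6; no longer one exists.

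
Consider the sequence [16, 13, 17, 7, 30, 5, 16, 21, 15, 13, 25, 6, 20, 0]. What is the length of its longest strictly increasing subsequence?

4

One longest increasing subsequence is 16, 17, 21, 25 (positions 1,3,8,11), of length 4; no longer one exists.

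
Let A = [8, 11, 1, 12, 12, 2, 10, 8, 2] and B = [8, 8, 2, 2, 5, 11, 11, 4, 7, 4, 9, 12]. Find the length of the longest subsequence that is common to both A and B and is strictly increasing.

3

A longest common strictly increasing subsequence is 8, 11, 12 (length 3); it appears in order in both A and B, and no longer such subsequence exists.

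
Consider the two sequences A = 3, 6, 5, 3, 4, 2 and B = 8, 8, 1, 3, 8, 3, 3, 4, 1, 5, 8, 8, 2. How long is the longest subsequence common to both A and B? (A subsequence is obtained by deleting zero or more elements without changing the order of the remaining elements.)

A longest common subsequence is 3, 3, 4, 2 (length 4); the LCS DP confirms no longer common subsequence exists.

4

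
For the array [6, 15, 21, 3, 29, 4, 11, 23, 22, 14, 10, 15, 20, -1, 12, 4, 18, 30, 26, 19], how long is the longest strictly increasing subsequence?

7

Scanning left to right, the best length ending at each element is: 6→1, 15→2, 21→3, 3→1, 29→4, 4→2, 11→3, 23→4, 22→4, 14→4, 10→3, 15→5, 20→6, -1→1, 12→4, 4→2, 18→6, 30→7, 26→7, 19→7.
So the longest increasing subsequence has length 7, e.g. 3, 4, 11, 14, 15, 20, 30.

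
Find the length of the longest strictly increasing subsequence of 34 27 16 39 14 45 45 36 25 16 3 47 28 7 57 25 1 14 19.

5

Scanning left to right, the best length ending at each element is: 34→1, 27→1, 16→1, 39→2, 14→1, 45→3, 45→3, 36→2, 25→2, 16→2, 3→1, 47→4, 28→3, 7→2, 57→5, 25→3, 1→1, 14→3, 19→4.
So the longest increasing subsequence has length 5, e.g. 34, 39, 45, 47, 57.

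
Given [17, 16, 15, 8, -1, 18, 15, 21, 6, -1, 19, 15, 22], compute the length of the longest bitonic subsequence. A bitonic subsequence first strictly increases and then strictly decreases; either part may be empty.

One longest bitonic subsequence is 17, 16, 15, 8, 6, -1 (positions 1,2,3,4,9,10): it rises to 17 then falls. Length 6 is optimal.

6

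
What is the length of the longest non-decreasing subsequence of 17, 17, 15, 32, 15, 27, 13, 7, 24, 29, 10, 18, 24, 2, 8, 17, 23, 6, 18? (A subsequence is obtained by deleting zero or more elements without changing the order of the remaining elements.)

One longest non-decreasing subsequence is 17, 17, 27, 29 (positions 1,2,6,10), of length 4; no longer one exists.

4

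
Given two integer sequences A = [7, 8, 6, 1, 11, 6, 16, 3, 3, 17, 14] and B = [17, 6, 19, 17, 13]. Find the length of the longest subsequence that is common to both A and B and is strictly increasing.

2

A longest common strictly increasing subsequence is 6, 17 (length 2); it appears in order in both A and B, and no longer such subsequence exists.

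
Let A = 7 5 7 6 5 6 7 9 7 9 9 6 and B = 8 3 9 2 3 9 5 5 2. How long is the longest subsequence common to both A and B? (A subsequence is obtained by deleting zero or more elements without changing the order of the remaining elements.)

A longest common subsequence is 5, 5 (length 2); the LCS DP confirms no longer common subsequence exists.

2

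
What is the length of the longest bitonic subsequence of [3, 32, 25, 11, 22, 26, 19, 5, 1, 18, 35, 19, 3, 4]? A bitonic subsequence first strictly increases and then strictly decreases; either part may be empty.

7

One longest bitonic subsequence is 3, 32, 25, 22, 19, 18, 4 (positions 1,2,3,5,7,10,14): it rises to 32 then falls. Length 7 is optimal.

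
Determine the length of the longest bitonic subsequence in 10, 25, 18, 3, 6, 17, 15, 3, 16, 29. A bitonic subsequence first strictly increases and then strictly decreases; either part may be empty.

Let inc[i] be the LIS ending at i and dec[i] the longest strictly decreasing subsequence starting at i. inc = [1, 2, 2, 1, 2, 3, 3, 1, 4, 5], dec = [3, 5, 4, 1, 2, 3, 2, 1, 1, 1].
max_i inc[i]+dec[i]−1 = 6, with one witness 10, 25, 18, 17, 15, 3.

6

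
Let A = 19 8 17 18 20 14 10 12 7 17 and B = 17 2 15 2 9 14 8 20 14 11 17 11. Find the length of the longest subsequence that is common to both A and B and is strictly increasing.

For each value that appears in both, track the longest common increasing run ending there.
The best achievable length is 3; one witness is 8, 14, 17 (A-positions 2,6,10, B-positions 7,9,11).

3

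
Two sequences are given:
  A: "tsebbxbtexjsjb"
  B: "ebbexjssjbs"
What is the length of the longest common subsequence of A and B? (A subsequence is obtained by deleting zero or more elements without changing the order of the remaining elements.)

9

Backtracking the LCS table gives one alignment: e (A3,B1) → b (A5,B2) → b (A7,B3) → e (A9,B4) → x (A10,B5) → j (A11,B6) → s (A12,B8) → j (A13,B9) → b (A14,B10).
So the longest common subsequence has length 9.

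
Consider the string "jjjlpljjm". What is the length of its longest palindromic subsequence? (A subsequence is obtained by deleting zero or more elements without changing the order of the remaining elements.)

One longest palindromic subsequence is jjlpljj (positions 2,3,4,5,6,7,8); it reads the same forward and backward, and the interval DP gives dp[1][9] = 7.

7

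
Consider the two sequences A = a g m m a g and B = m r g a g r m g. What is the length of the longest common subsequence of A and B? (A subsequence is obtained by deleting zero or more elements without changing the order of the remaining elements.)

4

Backtracking the LCS table gives one alignment: a (A1,B4) → g (A2,B5) → m (A4,B7) → g (A6,B8).
So the longest common subsequence has length 4.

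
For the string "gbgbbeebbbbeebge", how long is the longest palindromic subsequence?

One longest palindromic subsequence is gbeebbbbeebg (positions 3,4,6,7,8,9,10,11,12,13,14,15); it reads the same forward and backward, and the interval DP gives dp[1][16] = 12.

12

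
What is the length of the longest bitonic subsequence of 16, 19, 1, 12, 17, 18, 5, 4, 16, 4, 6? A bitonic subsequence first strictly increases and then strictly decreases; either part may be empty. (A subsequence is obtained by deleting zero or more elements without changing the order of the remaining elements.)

6

Let inc[i] be the LIS ending at i and dec[i] the longest strictly decreasing subsequence starting at i. inc = [1, 2, 1, 2, 3, 4, 2, 2, 3, 2, 3], dec = [4, 4, 1, 3, 3, 3, 2, 1, 2, 1, 1].
max_i inc[i]+dec[i]−1 = 6, with one witness 1, 12, 17, 18, 16, 6.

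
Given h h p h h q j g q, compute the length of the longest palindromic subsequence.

One longest palindromic subsequence is hhphh (positions 1,2,3,4,5); it reads the same forward and backward, and the interval DP gives dp[1][9] = 5.

5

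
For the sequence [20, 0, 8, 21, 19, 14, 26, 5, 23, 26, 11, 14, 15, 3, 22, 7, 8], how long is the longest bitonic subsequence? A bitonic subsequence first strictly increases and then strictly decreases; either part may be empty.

One longest bitonic subsequence is 0, 8, 21, 19, 14, 11, 8 (positions 2,3,4,5,6,11,17): it rises to 21 then falls. Length 7 is optimal.

7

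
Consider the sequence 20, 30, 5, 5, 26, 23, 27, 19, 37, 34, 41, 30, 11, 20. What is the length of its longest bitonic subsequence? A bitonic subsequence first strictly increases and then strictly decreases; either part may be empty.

7

One longest bitonic subsequence is 20, 26, 27, 37, 34, 30, 20 (positions 1,5,7,9,10,12,14): it rises to 37 then falls. Length 7 is optimal.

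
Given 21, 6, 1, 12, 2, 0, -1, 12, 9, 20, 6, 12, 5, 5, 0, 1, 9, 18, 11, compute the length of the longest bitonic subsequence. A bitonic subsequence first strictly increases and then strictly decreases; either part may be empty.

Let inc[i] be the LIS ending at i and dec[i] the longest strictly decreasing subsequence starting at i. inc = [1, 1, 1, 2, 2, 1, 1, 3, 3, 4, 3, 4, 3, 3, 2, 3, 4, 5, 5], dec = [6, 4, 3, 5, 3, 2, 1, 5, 4, 4, 3, 3, 2, 2, 1, 1, 1, 2, 1].
max_i inc[i]+dec[i]−1 = 7, with one witness 1, 2, 12, 9, 6, 5, 1.

7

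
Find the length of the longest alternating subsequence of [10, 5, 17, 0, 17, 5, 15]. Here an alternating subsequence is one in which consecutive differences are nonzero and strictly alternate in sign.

Track the best alternating length ending on an up-step vs a down-step at each position: up/down = 1/1, 1/2, 3/1, 1/4, 5/1, 5/6, 7/6.
The maximum over both is 7; one such subsequence is 10, 5, 17, 0, 17, 5, 15.

7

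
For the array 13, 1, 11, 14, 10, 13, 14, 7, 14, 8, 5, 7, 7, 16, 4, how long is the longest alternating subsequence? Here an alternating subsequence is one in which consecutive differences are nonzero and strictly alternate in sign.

A longest alternating subsequence is 13, 1, 11, 10, 13, 7, 14, 5, 7, 4 (positions 1,2,3,5,6,8,9,11,12,15); its 9 consecutive differences strictly alternate in sign, and length 10 is optimal.

10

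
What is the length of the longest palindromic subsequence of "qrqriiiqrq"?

9

One longest palindromic subsequence is qrqiiiqrq (positions 1,2,3,5,6,7,8,9,10); it reads the same forward and backward, and the interval DP gives dp[1][10] = 9.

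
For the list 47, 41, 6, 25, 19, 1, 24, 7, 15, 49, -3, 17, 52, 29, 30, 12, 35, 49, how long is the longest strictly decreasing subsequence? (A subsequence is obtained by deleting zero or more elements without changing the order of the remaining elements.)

Scanning left to right, the best length ending at each element is: 47→1, 41→2, 6→3, 25→3, 19→4, 1→5, 24→4, 7→5, 15→5, 49→1, -3→6, 17→5, 52→1, 29→3, 30→3, 12→6, 35→3, 49→2.
So the longest decreasing subsequence has length 6, e.g. 47, 41, 25, 19, 1, -3.

6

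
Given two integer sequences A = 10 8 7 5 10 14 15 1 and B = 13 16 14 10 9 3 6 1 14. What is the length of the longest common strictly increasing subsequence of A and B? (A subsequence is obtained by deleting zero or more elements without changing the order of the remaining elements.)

For each value that appears in both, track the longest common increasing run ending there.
The best achievable length is 2; one witness is 10, 14 (A-positions 1,6, B-positions 4,9).

2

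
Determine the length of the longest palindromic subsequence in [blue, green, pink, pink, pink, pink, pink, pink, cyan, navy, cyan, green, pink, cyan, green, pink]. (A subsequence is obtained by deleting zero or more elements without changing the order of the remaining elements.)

Using dp[i][j] = 2 + dp[i+1][j−1] if the ends match, else max(dp[i+1][j], dp[i][j−1]):
dp[1][16] = 9. A witness is green pink pink pink pink pink pink pink green at positions 2,3,4,5,6,7,8,13,15.

9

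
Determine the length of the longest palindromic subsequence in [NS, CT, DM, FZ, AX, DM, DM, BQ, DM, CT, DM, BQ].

Using dp[i][j] = 2 + dp[i+1][j−1] if the ends match, else max(dp[i+1][j], dp[i][j−1]):
dp[1][12] = 6. A witness is CT DM DM DM DM CT at positions 2,3,6,7,9,10.

6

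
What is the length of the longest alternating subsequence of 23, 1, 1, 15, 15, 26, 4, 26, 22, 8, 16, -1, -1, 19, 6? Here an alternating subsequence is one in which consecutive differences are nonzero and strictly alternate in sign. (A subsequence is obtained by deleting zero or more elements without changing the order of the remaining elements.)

10

Track the best alternating length ending on an up-step vs a down-step at each position: up/down = 1/1, 1/2, 1/2, 3/2, 3/2, 3/1, 3/4, 5/1, 5/6, 5/6, 7/6, 1/8, 1/8, 9/6, 9/10.
The maximum over both is 10; one such subsequence is 23, 1, 15, 4, 26, 8, 16, -1, 19, 6.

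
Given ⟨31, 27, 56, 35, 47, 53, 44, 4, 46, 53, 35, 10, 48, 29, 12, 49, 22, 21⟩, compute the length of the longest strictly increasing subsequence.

Scanning left to right, the best length ending at each element is: 31→1, 27→1, 56→2, 35→2, 47→3, 53→4, 44→3, 4→1, 46→4, 53→5, 35→2, 10→2, 48→5, 29→3, 12→3, 49→6, 22→4, 21→4.
So the longest increasing subsequence has length 6, e.g. 31, 35, 44, 46, 48, 49.

6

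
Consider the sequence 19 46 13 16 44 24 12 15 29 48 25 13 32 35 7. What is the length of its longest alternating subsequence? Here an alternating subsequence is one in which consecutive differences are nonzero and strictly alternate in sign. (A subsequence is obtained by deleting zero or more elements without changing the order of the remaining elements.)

Track the best alternating length ending on an up-step vs a down-step at each position: up/down = 1/1, 2/1, 1/3, 4/3, 4/3, 4/5, 1/5, 6/5, 6/5, 6/1, 6/7, 6/7, 8/7, 8/7, 1/9.
The maximum over both is 9; one such subsequence is 19, 46, 13, 44, 24, 29, 25, 32, 7.

9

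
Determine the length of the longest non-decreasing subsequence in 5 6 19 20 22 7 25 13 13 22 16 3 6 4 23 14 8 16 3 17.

8

Let dp[i] be the longest non-decreasing subsequence ending at position i. Then dp = [1, 2, 3, 4, 5, 3, 6, 4, 5, 6, 6, 1, 3, 2, 7, 6, 4, 7, 2, 8].
The maximum is 8; one witness is 5, 6, 7, 13, 13, 16, 16, 17 at positions 1,2,6,8,9,11,18,20.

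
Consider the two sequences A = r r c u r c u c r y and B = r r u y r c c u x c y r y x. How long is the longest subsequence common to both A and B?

Backtracking the LCS table gives one alignment: r (A1,B1) → r (A2,B2) → u (A4,B3) → r (A5,B5) → c (A6,B7) → u (A7,B8) → c (A8,B10) → r (A9,B12) → y (A10,B13).
So the longest common subsequence has length 9.

9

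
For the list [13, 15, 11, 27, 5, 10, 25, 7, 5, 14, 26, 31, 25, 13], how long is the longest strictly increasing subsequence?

One longest increasing subsequence is 13, 15, 25, 26, 31 (positions 1,2,7,11,12), of length 5; no longer one exists.

5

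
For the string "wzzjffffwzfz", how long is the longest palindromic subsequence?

One longest palindromic subsequence is zzffffzz (positions 2,3,5,6,7,8,10,12); it reads the same forward and backward, and the interval DP gives dp[1][12] = 8.

8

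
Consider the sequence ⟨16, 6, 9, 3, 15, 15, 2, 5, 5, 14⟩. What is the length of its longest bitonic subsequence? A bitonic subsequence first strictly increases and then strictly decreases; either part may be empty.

4

Let inc[i] be the LIS ending at i and dec[i] the longest strictly decreasing subsequence starting at i. inc = [1, 1, 2, 1, 3, 3, 1, 2, 2, 3], dec = [4, 3, 3, 2, 2, 2, 1, 1, 1, 1].
max_i inc[i]+dec[i]−1 = 4, with one witness 16, 9, 3, 2.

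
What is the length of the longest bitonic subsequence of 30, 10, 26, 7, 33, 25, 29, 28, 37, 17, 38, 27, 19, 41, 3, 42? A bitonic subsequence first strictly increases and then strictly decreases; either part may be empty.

Let inc[i] be the LIS ending at i and dec[i] the longest strictly decreasing subsequence starting at i. inc = [1, 1, 2, 1, 3, 2, 3, 3, 4, 2, 5, 3, 3, 6, 1, 7], dec = [6, 3, 4, 2, 6, 3, 5, 4, 4, 2, 4, 3, 2, 2, 1, 1].
max_i inc[i]+dec[i]−1 = 8, with one witness 10, 26, 33, 29, 28, 27, 19, 3.

8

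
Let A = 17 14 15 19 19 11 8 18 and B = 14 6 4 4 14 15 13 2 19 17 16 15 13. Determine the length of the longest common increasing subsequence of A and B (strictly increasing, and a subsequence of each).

3

A longest common strictly increasing subsequence is 14, 15, 19 (length 3); it appears in order in both A and B, and no longer such subsequence exists.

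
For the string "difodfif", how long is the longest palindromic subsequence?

Using dp[i][j] = 2 + dp[i+1][j−1] if the ends match, else max(dp[i+1][j], dp[i][j−1]):
dp[1][8] = 5. A witness is ifdfi at positions 2,3,5,6,7.

5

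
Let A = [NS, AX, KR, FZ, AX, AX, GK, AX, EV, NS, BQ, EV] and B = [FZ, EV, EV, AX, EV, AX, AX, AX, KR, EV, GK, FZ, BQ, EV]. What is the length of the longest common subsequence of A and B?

Backtracking the LCS table gives one alignment: AX (A2,B4) → AX (A5,B6) → AX (A6,B7) → AX (A8,B8) → EV (A9,B10) → BQ (A11,B13) → EV (A12,B14).
So the longest common subsequence has length 7.

7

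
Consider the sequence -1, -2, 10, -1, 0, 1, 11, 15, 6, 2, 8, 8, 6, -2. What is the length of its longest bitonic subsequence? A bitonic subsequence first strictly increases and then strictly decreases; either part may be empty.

One longest bitonic subsequence is -2, -1, 0, 1, 11, 15, 8, 6, -2 (positions 2,4,5,6,7,8,12,13,14): it rises to 15 then falls. Length 9 is optimal.

9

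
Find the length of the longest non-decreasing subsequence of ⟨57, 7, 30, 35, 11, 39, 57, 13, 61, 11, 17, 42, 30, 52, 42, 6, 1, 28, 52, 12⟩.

One longest non-decreasing subsequence is 7, 30, 35, 39, 42, 52, 52 (positions 2,3,4,6,12,14,19), of length 7; no longer one exists.

7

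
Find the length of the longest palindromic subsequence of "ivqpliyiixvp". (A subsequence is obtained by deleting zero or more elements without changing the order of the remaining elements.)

5

Using dp[i][j] = 2 + dp[i+1][j−1] if the ends match, else max(dp[i+1][j], dp[i][j−1]):
dp[1][12] = 5. A witness is piiip at positions 4,6,8,9,12.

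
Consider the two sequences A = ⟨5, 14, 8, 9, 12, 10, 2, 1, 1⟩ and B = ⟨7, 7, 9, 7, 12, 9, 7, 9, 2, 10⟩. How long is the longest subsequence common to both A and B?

3

A longest common subsequence is 9, 12, 10 (length 3); the LCS DP confirms no longer common subsequence exists.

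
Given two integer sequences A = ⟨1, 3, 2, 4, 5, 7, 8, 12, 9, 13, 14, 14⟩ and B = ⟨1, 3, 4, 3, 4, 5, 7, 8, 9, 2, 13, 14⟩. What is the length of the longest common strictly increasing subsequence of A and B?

9

For each value that appears in both, track the longest common increasing run ending there.
The best achievable length is 9; one witness is 1, 3, 4, 5, 7, 8, 9, 13, 14 (A-positions 1,2,4,5,6,7,9,10,11, B-positions 1,2,3,6,7,8,9,11,12).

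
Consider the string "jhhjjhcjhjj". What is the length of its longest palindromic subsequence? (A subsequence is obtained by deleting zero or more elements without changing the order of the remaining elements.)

8

One longest palindromic subsequence is jhhjjhhj (positions 1,2,3,4,5,6,9,11); it reads the same forward and backward, and the interval DP gives dp[1][11] = 8.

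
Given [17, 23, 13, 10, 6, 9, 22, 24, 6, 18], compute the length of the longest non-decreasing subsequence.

One longest non-decreasing subsequence is 6, 9, 22, 24 (positions 5,6,7,8), of length 4; no longer one exists.

4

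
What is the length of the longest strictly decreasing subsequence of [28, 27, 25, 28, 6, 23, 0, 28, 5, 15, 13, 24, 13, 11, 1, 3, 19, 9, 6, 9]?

One longest decreasing subsequence is 28, 27, 25, 23, 15, 13, 11, 9, 6 (positions 1,2,3,6,10,11,14,18,19), of length 9; no longer one exists.

9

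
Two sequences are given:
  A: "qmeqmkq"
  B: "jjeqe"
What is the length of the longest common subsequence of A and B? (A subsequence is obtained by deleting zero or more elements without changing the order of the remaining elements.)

2

Backtracking the LCS table gives one alignment: q (A1,B4) → e (A3,B5).
So the longest common subsequence has length 2.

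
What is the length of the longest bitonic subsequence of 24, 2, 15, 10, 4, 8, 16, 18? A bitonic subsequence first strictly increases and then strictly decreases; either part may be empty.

5

One longest bitonic subsequence is 2, 4, 8, 16, 18 (positions 2,5,6,7,8): it rises to 18 then falls. Length 5 is optimal.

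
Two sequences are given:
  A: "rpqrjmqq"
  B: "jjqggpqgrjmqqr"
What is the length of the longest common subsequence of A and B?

Backtracking the LCS table gives one alignment: p (A2,B6) → q (A3,B7) → r (A4,B9) → j (A5,B10) → m (A6,B11) → q (A7,B12) → q (A8,B13).
So the longest common subsequence has length 7.

7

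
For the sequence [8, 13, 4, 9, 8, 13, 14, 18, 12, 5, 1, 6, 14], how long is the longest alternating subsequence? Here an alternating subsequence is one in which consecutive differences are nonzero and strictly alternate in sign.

8

A longest alternating subsequence is 8, 13, 4, 9, 8, 13, 5, 6 (positions 1,2,3,4,5,6,10,12); its 7 consecutive differences strictly alternate in sign, and length 8 is optimal.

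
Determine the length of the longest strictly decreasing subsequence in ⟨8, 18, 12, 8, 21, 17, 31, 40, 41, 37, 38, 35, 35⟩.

3

Scanning left to right, the best length ending at each element is: 8→1, 18→1, 12→2, 8→3, 21→1, 17→2, 31→1, 40→1, 41→1, 37→2, 38→2, 35→3, 35→3.
So the longest decreasing subsequence has length 3, e.g. 18, 12, 8.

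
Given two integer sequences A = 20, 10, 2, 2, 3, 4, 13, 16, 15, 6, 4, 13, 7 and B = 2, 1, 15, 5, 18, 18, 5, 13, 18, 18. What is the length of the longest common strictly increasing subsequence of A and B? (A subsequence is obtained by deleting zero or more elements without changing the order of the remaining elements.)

2

For each value that appears in both, track the longest common increasing run ending there.
The best achievable length is 2; one witness is 2, 15 (A-positions 3,9, B-positions 1,3).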